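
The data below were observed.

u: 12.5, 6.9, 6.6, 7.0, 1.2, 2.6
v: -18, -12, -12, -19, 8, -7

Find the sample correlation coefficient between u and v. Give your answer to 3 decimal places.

n = 6, Σx = 36.8, Σy = -60, Σxy = -528.6, Σx² = 304.62, Σy² = 1086
Sxx = Σx² − (Σx)²/n = 304.62 − 225.706667 = 78.913333
Sxy = Σxy − (Σx)(Σy)/n = -528.6 − (-368) = -160.6
Syy = Σy² − (Σy)²/n = 1086 − 600 = 486
r = Sxy/√(Sxx·Syy) = -160.6/√(38351.88) = -160.6/195.836360 = -0.820072

-0.820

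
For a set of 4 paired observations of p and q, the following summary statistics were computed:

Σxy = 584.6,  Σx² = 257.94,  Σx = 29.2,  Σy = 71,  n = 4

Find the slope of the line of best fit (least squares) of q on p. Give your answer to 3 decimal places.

1.481

Sxx = Σx² − (Σx)²/n = 257.94 − 213.16 = 44.78
Sxy = Σxy − (Σx)(Σy)/n = 584.6 − 518.3 = 66.3
b = Sxy/Sxx = 66.3/44.78 = 1.480572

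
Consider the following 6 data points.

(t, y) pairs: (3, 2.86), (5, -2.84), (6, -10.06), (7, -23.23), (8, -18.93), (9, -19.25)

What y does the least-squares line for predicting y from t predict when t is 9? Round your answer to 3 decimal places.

n = 6, Σx = 38, Σy = -71.45, Σxy = -553.28, Σx² = 264
Sxx = Σx² − (Σx)²/n = 264 − 240.666667 = 23.333333
Sxy = Σxy − (Σx)(Σy)/n = -553.28 − (-452.516667) = -100.763333
b = Sxy/Sxx = -100.763333/23.333333 = -4.318429
a = ȳ − b·x̄ = -11.908333 − (-4.318429)·6.333333 = 15.441714
ŷ(9) = a + b·9 = 15.441714 + (-4.318429)·9 = -23.424143

-23.424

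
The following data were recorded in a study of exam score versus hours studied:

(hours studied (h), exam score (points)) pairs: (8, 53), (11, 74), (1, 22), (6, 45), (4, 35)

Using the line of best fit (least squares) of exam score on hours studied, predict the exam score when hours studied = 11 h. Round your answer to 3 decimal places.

n = 5, Σx = 30, Σy = 229, Σxy = 1670, Σx² = 238
Sxx = Σx² − (Σx)²/n = 238 − 180 = 58
Sxy = Σxy − (Σx)(Σy)/n = 1670 − 1374 = 296
b = Sxy/Sxx = 296/58 = 5.103448
a = ȳ − b·x̄ = 45.8 − 5.103448·6 = 15.179310
ŷ(11) = a + b·11 = 15.179310 + 5.103448·11 = 71.317241

71.317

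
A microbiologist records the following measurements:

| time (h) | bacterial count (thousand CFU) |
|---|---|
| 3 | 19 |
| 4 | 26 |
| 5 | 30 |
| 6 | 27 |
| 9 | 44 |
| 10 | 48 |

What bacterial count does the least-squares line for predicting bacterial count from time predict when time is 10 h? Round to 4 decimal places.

47.4034

n = 6, Σx = 37, Σy = 194, Σxy = 1349, Σx² = 267
Sxx = Σx² − (Σx)²/n = 267 − 228.166667 = 38.833333
Sxy = Σxy − (Σx)(Σy)/n = 1349 − 1196.333333 = 152.666667
b = Sxy/Sxx = 152.666667/38.833333 = 3.931330
a = ȳ − b·x̄ = 32.333333 − 3.931330·6.166667 = 8.090129
ŷ(10) = a + b·10 = 8.090129 + 3.931330·10 = 47.403433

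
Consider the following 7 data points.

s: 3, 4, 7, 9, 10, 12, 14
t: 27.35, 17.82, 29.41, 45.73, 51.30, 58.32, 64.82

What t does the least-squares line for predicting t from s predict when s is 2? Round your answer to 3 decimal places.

n = 7, Σx = 59, Σy = 294.75, Σxy = 2891.09, Σx² = 595
Sxx = Σx² − (Σx)²/n = 595 − 497.285714 = 97.714286
Sxy = Σxy − (Σx)(Σy)/n = 2891.09 − 2484.321429 = 406.768571
b = Sxy/Sxx = 406.768571/97.714286 = 4.162836
a = ȳ − b·x̄ = 42.107143 − 4.162836·8.428571 = 7.020380
ŷ(2) = a + b·2 = 7.020380 + 4.162836·2 = 15.346053

15.346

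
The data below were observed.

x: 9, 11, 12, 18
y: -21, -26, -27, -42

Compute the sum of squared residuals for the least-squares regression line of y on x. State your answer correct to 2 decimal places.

n = 4, Σx = 50, Σy = -116, Σxy = -1555, Σx² = 670, Σy² = 3610
Sxx = Σx² − (Σx)²/n = 670 − 625 = 45
Sxy = Σxy − (Σx)(Σy)/n = -1555 − (-1450) = -105
Syy = Σy² − (Σy)²/n = 3610 − 3364 = 246
b = Sxy/Sxx = -105/45 = -2.333333
SSE = Syy − b·Sxy = 246 − (-2.333333)·(-105) = 1

1.00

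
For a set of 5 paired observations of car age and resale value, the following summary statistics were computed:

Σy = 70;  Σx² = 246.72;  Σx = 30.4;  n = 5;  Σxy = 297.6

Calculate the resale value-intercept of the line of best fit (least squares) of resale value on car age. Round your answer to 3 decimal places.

26.575

Sxx = Σx² − (Σx)²/n = 246.72 − 184.832 = 61.888
Sxy = Σxy − (Σx)(Σy)/n = 297.6 − 425.6 = -128
b = Sxy/Sxx = -128/61.888 = -2.068252
a = ȳ − b·x̄ = 14 − (-2.068252)·6.08 = 26.574974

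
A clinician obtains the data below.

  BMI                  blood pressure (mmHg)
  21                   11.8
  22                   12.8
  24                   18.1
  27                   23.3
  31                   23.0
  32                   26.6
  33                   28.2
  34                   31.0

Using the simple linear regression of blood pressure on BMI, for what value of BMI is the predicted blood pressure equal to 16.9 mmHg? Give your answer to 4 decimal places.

24.2370

n = 8, Σx = 224, Σy = 174.8, Σxy = 5141.7, Σx² = 6460
Sxx = Σx² − (Σx)²/n = 6460 − 6272 = 188
Sxy = Σxy − (Σx)(Σy)/n = 5141.7 − 4894.4 = 247.3
b = Sxy/Sxx = 247.3/188 = 1.315426
a = ȳ − b·x̄ = 21.85 − 1.315426·28 = -14.981915
Set a + b·x = 16.9: x = (16.9 − (-14.981915)) / 1.315426 = 24.236959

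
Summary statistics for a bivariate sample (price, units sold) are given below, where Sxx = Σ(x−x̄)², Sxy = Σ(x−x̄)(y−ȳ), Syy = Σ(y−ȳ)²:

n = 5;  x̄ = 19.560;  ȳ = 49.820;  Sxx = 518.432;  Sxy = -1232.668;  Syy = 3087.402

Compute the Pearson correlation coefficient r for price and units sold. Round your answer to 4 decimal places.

-0.9743

r = Sxy/√(Sxx·Syy) = -1232.668/√(1600607.993664) = -1232.668/1265.151372 = -0.974325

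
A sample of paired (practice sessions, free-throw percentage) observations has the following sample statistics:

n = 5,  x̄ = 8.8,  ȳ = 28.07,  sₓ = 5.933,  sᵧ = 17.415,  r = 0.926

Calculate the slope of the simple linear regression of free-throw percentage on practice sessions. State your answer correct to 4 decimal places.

2.7181

b = r · sᵧ/sₓ = 0.926 · 17.415/5.933 = 2.718067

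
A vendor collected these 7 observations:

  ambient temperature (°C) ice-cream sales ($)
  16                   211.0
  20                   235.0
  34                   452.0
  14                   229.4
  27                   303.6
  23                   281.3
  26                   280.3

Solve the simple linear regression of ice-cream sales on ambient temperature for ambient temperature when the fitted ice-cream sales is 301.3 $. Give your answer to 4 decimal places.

24.4037

n = 7, Σx = 160, Σy = 1992.6, Σxy = 48610.5, Σx² = 3942
Sxx = Σx² − (Σx)²/n = 3942 − 3657.142857 = 284.857143
Sxy = Σxy − (Σx)(Σy)/n = 48610.5 − 45545.142857 = 3065.357143
b = Sxy/Sxx = 3065.357143/284.857143 = 10.761033
a = ȳ − b·x̄ = 284.657143 − 10.761033·22.857143 = 38.690672
Set a + b·x = 301.3: x = (301.3 − 38.690672) / 10.761033 = 24.403728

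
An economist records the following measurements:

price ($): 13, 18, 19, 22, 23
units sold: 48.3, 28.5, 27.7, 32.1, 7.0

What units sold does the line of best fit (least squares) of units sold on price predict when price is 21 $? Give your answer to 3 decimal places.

n = 5, Σx = 95, Σy = 143.6, Σxy = 2534.4, Σx² = 1867
Sxx = Σx² − (Σx)²/n = 1867 − 1805 = 62
Sxy = Σxy − (Σx)(Σy)/n = 2534.4 − 2728.4 = -194
b = Sxy/Sxx = -194/62 = -3.129032
a = ȳ − b·x̄ = 28.72 − (-3.129032)·19 = 88.171613
ŷ(21) = a + b·21 = 88.171613 + (-3.129032)·21 = 22.461935

22.462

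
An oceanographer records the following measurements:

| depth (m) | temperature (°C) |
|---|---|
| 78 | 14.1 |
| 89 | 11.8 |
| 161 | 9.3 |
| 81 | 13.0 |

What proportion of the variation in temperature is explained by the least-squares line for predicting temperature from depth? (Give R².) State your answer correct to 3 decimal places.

0.876

n = 4, Σx = 409, Σy = 48.2, Σxy = 4700.3, Σx² = 46487, Σy² = 593.54
Sxx = Σx² − (Σx)²/n = 46487 − 41820.25 = 4666.75
Sxy = Σxy − (Σx)(Σy)/n = 4700.3 − 4928.45 = -228.15
Syy = Σy² − (Σy)²/n = 593.54 − 580.81 = 12.73
R² = Sxy²/(Sxx·Syy) = (-228.15)²/(4666.75·12.73) = 0.876189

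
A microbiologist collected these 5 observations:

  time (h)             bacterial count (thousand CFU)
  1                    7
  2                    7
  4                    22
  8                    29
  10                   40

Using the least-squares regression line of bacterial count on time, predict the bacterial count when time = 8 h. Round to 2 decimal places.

31.80

n = 5, Σx = 25, Σy = 105, Σxy = 741, Σx² = 185
Sxx = Σx² − (Σx)²/n = 185 − 125 = 60
Sxy = Σxy − (Σx)(Σy)/n = 741 − 525 = 216
b = Sxy/Sxx = 216/60 = 3.6
a = ȳ − b·x̄ = 21 − 3.6·5 = 3
ŷ(8) = a + b·8 = 3 + 3.6·8 = 31.8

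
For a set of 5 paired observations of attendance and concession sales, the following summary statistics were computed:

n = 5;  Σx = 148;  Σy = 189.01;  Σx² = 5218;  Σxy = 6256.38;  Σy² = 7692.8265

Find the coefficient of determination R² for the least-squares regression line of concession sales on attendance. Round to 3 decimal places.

0.955

Sxx = Σx² − (Σx)²/n = 5218 − 4380.8 = 837.2
Sxy = Σxy − (Σx)(Σy)/n = 6256.38 − 5594.696 = 661.684
Syy = Σy² − (Σy)²/n = 7692.8265 − 7144.95602 = 547.87048
R² = Sxy²/(Sxx·Syy) = (661.684)²/(837.2·547.87048) = 0.954540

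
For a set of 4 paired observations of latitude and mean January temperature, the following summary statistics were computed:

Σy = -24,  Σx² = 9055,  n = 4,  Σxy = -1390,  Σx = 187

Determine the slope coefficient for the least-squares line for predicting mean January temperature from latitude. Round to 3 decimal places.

Sxx = Σx² − (Σx)²/n = 9055 − 8742.25 = 312.75
Sxy = Σxy − (Σx)(Σy)/n = -1390 − (-1122) = -268
b = Sxy/Sxx = -268/312.75 = -0.856914

-0.857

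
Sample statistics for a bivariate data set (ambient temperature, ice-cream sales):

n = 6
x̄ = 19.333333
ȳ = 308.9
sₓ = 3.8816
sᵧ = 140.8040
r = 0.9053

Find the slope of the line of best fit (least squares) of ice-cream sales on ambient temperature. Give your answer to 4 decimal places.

b = r · sᵧ/sₓ = 0.9053 · 140.804/3.8816 = 32.839515

32.8395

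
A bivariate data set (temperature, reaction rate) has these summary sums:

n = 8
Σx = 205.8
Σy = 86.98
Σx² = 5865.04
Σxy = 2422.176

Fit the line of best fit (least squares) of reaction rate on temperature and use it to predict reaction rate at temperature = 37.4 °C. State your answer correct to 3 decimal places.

14.648

Sxx = Σx² − (Σx)²/n = 5865.04 − 5294.205 = 570.835
Sxy = Σxy − (Σx)(Σy)/n = 2422.176 − 2237.5605 = 184.6155
b = Sxy/Sxx = 184.6155/570.835 = 0.323413
a = ȳ − b·x̄ = 10.8725 − 0.323413·25.725 = 2.552699
ŷ(37.4) = a + b·37.4 = 2.552699 + 0.323413·37.4 = 14.648348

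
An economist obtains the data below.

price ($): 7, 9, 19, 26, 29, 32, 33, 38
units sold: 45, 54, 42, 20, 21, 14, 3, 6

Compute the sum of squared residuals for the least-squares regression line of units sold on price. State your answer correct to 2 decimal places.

244.05

n = 8, Σx = 193, Σy = 205, Σxy = 3503, Σx² = 5565, Σy² = 7787
Sxx = Σx² − (Σx)²/n = 5565 − 4656.125 = 908.875
Sxy = Σxy − (Σx)(Σy)/n = 3503 − 4945.625 = -1442.625
Syy = Σy² − (Σy)²/n = 7787 − 5253.125 = 2533.875
b = Sxy/Sxx = -1442.625/908.875 = -1.587264
SSE = Syy − b·Sxy = 2533.875 − (-1.587264)·(-1442.625) = 244.047586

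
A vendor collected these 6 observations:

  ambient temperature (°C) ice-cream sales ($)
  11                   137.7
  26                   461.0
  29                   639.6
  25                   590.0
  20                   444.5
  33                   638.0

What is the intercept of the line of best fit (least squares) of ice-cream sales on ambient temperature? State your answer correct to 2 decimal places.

-73.02

n = 6, Σx = 144, Σy = 2910.8, Σxy = 76743.1, Σx² = 3752
Sxx = Σx² − (Σx)²/n = 3752 − 3456 = 296
Sxy = Σxy − (Σx)(Σy)/n = 76743.1 − 69859.2 = 6883.9
b = Sxy/Sxx = 6883.9/296 = 23.256419
a = ȳ − b·x̄ = 485.133333 − 23.256419·24 = -73.020721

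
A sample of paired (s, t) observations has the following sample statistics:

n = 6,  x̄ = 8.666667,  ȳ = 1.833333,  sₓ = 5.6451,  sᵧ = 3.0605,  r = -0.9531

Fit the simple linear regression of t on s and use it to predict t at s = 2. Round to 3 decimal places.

b = r · sᵧ/sₓ = -0.9531 · 3.0605/5.6451 = -0.516725
a = ȳ − b·x̄ = 1.833333 − (-0.516725)·8.666667 = 6.311614
ŷ(2) = a + b·2 = 6.311614 + (-0.516725)·2 = 5.278164

5.278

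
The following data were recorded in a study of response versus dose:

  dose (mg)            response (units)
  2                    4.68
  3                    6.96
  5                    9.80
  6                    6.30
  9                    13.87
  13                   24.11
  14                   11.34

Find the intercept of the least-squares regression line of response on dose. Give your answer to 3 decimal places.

n = 7, Σx = 52, Σy = 77.06, Σxy = 714.06, Σx² = 520
Sxx = Σx² − (Σx)²/n = 520 − 386.285714 = 133.714286
Sxy = Σxy − (Σx)(Σy)/n = 714.06 − 572.445714 = 141.614286
b = Sxy/Sxx = 141.614286/133.714286 = 1.059081
a = ȳ − b·x̄ = 11.008571 − 1.059081·7.428571 = 3.141111

3.141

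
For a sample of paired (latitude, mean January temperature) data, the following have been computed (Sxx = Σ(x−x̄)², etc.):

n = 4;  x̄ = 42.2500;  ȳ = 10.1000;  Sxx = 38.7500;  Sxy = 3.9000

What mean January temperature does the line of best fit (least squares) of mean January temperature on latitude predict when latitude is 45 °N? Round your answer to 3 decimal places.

10.377

b = Sxy/Sxx = 3.9/38.75 = 0.100645
a = ȳ − b·x̄ = 10.1 − 0.100645·42.25 = 5.847742
ŷ(45) = a + b·45 = 5.847742 + 0.100645·45 = 10.376774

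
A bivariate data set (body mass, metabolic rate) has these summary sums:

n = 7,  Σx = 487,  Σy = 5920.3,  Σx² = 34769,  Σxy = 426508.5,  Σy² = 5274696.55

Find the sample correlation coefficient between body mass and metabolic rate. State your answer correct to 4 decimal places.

Sxx = Σx² − (Σx)²/n = 34769 − 33881.285714 = 887.714286
Sxy = Σxy − (Σx)(Σy)/n = 426508.5 − 411883.728571 = 14624.771429
Syy = Σy² − (Σy)²/n = 5274696.55 − 5007136.012857 = 267560.537143
r = Sxy/√(Sxx·Syy) = 14624.771429/√(237517311.115102) = 14624.771429/15411.596644 = 0.948946

0.9489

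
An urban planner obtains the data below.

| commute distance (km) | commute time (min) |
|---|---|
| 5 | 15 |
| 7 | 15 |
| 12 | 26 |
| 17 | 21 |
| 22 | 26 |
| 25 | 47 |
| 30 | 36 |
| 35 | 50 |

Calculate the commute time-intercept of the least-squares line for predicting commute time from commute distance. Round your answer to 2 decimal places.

8.08

n = 8, Σx = 153, Σy = 236, Σxy = 5426, Σx² = 3741
Sxx = Σx² − (Σx)²/n = 3741 − 2926.125 = 814.875
Sxy = Σxy − (Σx)(Σy)/n = 5426 − 4513.5 = 912.5
b = Sxy/Sxx = 912.5/814.875 = 1.119804
a = ȳ − b·x̄ = 29.5 − 1.119804·19.125 = 8.083755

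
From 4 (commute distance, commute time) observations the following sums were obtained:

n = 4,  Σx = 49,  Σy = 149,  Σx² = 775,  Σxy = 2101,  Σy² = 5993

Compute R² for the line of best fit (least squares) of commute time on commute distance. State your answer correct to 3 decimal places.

0.983

Sxx = Σx² − (Σx)²/n = 775 − 600.25 = 174.75
Sxy = Σxy − (Σx)(Σy)/n = 2101 − 1825.25 = 275.75
Syy = Σy² − (Σy)²/n = 5993 − 5550.25 = 442.75
R² = Sxy²/(Sxx·Syy) = (275.75)²/(174.75·442.75) = 0.982778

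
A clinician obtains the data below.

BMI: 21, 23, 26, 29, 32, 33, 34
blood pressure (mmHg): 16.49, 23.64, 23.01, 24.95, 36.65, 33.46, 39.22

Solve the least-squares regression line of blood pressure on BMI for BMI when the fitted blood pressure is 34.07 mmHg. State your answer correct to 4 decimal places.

32.1155

n = 7, Σx = 198, Σy = 197.42, Σxy = 5822.28, Σx² = 5756
Sxx = Σx² − (Σx)²/n = 5756 − 5600.571429 = 155.428571
Sxy = Σxy − (Σx)(Σy)/n = 5822.28 − 5584.165714 = 238.114286
b = Sxy/Sxx = 238.114286/155.428571 = 1.531985
a = ȳ − b·x̄ = 28.202857 − 1.531985·28.285714 = -15.130441
Set a + b·x = 34.07: x = (34.07 − (-15.130441)) / 1.531985 = 32.115479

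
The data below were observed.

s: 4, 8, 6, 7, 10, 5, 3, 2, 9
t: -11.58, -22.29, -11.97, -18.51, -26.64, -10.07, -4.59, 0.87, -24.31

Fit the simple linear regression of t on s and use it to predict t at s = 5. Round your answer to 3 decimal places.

n = 9, Σx = 54, Σy = -129.09, Σxy = -973.6, Σx² = 384
Sxx = Σx² − (Σx)²/n = 384 − 324 = 60
Sxy = Σxy − (Σx)(Σy)/n = -973.6 − (-774.54) = -199.06
b = Sxy/Sxx = -199.06/60 = -3.317667
a = ȳ − b·x̄ = -14.343333 − (-3.317667)·6 = 5.562667
ŷ(5) = a + b·5 = 5.562667 + (-3.317667)·5 = -11.025667

-11.026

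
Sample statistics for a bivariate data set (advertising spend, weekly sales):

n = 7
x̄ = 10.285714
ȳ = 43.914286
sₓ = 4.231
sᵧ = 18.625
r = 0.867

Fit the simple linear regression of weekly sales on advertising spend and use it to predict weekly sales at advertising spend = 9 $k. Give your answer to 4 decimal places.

39.0073

b = r · sᵧ/sₓ = 0.867 · 18.625/4.231 = 3.816562
a = ȳ − b·x̄ = 43.914286 − 3.816562·10.285714 = 4.658218
ŷ(9) = a + b·9 = 4.658218 + 3.816562·9 = 39.007278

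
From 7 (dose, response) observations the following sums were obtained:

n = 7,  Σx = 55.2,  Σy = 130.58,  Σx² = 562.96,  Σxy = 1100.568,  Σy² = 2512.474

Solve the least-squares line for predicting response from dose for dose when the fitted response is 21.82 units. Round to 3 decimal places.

Sxx = Σx² − (Σx)²/n = 562.96 − 435.291429 = 127.668571
Sxy = Σxy − (Σx)(Σy)/n = 1100.568 − 1029.716571 = 70.851429
b = Sxy/Sxx = 70.851429/127.668571 = 0.554964
a = ȳ − b·x̄ = 18.654286 − 0.554964·7.885714 = 14.278000
Set a + b·x = 21.82: x = (21.82 − 14.278000) / 0.554964 = 13.590077

13.590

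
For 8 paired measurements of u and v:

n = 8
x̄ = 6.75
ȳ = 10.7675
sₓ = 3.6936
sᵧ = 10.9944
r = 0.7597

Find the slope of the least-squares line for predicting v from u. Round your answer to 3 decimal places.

2.261

b = r · sᵧ/sₓ = 0.7597 · 10.9944/3.6936 = 2.261329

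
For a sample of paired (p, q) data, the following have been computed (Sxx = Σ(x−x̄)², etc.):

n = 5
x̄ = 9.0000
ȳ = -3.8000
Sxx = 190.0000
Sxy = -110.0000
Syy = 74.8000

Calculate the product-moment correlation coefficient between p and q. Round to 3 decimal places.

r = Sxy/√(Sxx·Syy) = -110/√(14212) = -110/119.214093 = -0.922710

-0.923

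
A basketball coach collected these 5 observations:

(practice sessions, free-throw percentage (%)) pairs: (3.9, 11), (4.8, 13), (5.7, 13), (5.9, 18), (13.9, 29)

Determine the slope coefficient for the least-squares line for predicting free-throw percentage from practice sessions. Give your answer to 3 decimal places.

n = 5, Σx = 34.2, Σy = 84, Σxy = 688.7, Σx² = 298.76
Sxx = Σx² − (Σx)²/n = 298.76 − 233.928 = 64.832
Sxy = Σxy − (Σx)(Σy)/n = 688.7 − 574.56 = 114.14
b = Sxy/Sxx = 114.14/64.832 = 1.760550

1.761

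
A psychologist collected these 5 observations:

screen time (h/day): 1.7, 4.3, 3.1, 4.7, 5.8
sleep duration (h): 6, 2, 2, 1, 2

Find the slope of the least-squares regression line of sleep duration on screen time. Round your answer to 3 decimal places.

-0.977

n = 5, Σx = 19.6, Σy = 13, Σxy = 41.3, Σx² = 86.72
Sxx = Σx² − (Σx)²/n = 86.72 − 76.832 = 9.888
Sxy = Σxy − (Σx)(Σy)/n = 41.3 − 50.96 = -9.66
b = Sxy/Sxx = -9.66/9.888 = -0.976942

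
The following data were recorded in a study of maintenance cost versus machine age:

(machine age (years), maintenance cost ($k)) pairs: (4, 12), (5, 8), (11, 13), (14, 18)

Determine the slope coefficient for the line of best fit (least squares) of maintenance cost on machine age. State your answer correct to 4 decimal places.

n = 4, Σx = 34, Σy = 51, Σxy = 483, Σx² = 358
Sxx = Σx² − (Σx)²/n = 358 − 289 = 69
Sxy = Σxy − (Σx)(Σy)/n = 483 − 433.5 = 49.5
b = Sxy/Sxx = 49.5/69 = 0.717391

0.7174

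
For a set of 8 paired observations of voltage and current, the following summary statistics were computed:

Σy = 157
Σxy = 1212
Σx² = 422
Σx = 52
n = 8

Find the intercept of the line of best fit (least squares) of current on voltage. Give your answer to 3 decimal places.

4.807

Sxx = Σx² − (Σx)²/n = 422 − 338 = 84
Sxy = Σxy − (Σx)(Σy)/n = 1212 − 1020.5 = 191.5
b = Sxy/Sxx = 191.5/84 = 2.279762
a = ȳ − b·x̄ = 19.625 − 2.279762·6.5 = 4.806548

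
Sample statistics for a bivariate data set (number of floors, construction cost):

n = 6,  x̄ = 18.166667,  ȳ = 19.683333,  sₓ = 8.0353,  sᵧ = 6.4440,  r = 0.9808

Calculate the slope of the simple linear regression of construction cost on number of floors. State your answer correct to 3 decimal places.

0.787

b = r · sᵧ/sₓ = 0.9808 · 6.444/8.0353 = 0.786564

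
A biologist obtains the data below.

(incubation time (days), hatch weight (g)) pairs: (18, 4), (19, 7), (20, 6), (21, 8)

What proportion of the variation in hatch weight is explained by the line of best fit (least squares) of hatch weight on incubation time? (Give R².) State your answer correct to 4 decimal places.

n = 4, Σx = 78, Σy = 25, Σxy = 493, Σx² = 1526, Σy² = 165
Sxx = Σx² − (Σx)²/n = 1526 − 1521 = 5
Sxy = Σxy − (Σx)(Σy)/n = 493 − 487.5 = 5.5
Syy = Σy² − (Σy)²/n = 165 − 156.25 = 8.75
R² = Sxy²/(Sxx·Syy) = (5.5)²/(5·8.75) = 0.691429

0.6914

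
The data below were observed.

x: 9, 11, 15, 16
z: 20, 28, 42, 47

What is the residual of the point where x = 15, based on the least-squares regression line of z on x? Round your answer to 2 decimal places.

n = 4, Σx = 51, Σy = 137, Σxy = 1870, Σx² = 683
Sxx = Σx² − (Σx)²/n = 683 − 650.25 = 32.75
Sxy = Σxy − (Σx)(Σy)/n = 1870 − 1746.75 = 123.25
b = Sxy/Sxx = 123.25/32.75 = 3.763359
a = ȳ − b·x̄ = 34.25 − 3.763359·12.75 = -13.732824
ŷ(15) = -13.732824 + 3.763359·15 = 42.717557
residual = y − ŷ = 42 − 42.717557 = -0.717557

-0.72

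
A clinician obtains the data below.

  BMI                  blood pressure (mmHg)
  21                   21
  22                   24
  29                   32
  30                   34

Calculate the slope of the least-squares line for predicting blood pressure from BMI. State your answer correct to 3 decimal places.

n = 4, Σx = 102, Σy = 111, Σxy = 2917, Σx² = 2666
Sxx = Σx² − (Σx)²/n = 2666 − 2601 = 65
Sxy = Σxy − (Σx)(Σy)/n = 2917 − 2830.5 = 86.5
b = Sxy/Sxx = 86.5/65 = 1.330769

1.331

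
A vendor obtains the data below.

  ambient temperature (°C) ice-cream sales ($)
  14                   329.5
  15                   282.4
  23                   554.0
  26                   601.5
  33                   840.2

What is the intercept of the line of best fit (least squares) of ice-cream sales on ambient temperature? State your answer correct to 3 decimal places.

-104.106

n = 5, Σx = 111, Σy = 2607.6, Σxy = 64956.6, Σx² = 2715
Sxx = Σx² − (Σx)²/n = 2715 − 2464.2 = 250.8
Sxy = Σxy − (Σx)(Σy)/n = 64956.6 − 57888.72 = 7067.88
b = Sxy/Sxx = 7067.88/250.8 = 28.181340
a = ȳ − b·x̄ = 521.52 − 28.181340·22.2 = -104.105742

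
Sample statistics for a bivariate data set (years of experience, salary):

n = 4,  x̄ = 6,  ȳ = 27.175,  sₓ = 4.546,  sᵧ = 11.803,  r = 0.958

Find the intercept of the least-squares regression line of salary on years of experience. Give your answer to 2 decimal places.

b = r · sᵧ/sₓ = 0.958 · 11.803/4.546 = 2.487302
a = ȳ − b·x̄ = 27.175 − 2.487302·6 = 12.251189

12.25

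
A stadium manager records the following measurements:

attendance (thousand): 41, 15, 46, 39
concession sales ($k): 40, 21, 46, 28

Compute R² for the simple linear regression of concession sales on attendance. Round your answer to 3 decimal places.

0.742

n = 4, Σx = 141, Σy = 135, Σxy = 5163, Σx² = 5543, Σy² = 4941
Sxx = Σx² − (Σx)²/n = 5543 − 4970.25 = 572.75
Sxy = Σxy − (Σx)(Σy)/n = 5163 − 4758.75 = 404.25
Syy = Σy² − (Σy)²/n = 4941 − 4556.25 = 384.75
R² = Sxy²/(Sxx·Syy) = (404.25)²/(572.75·384.75) = 0.741577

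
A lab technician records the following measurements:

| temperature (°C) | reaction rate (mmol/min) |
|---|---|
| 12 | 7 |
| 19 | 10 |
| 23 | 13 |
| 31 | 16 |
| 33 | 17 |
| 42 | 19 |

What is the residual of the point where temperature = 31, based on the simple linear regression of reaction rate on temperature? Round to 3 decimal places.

0.534

n = 6, Σx = 160, Σy = 82, Σxy = 2428, Σx² = 4848
Sxx = Σx² − (Σx)²/n = 4848 − 4266.666667 = 581.333333
Sxy = Σxy − (Σx)(Σy)/n = 2428 − 2186.666667 = 241.333333
b = Sxy/Sxx = 241.333333/581.333333 = 0.415138
a = ȳ − b·x̄ = 13.666667 − 0.415138·26.666667 = 2.596330
ŷ(31) = 2.596330 + 0.415138·31 = 15.465596
residual = y − ŷ = 16 − 15.465596 = 0.534404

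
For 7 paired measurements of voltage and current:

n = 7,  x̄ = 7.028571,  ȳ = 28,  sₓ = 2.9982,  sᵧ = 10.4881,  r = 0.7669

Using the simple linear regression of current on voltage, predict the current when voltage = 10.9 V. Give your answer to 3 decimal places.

b = r · sᵧ/sₓ = 0.7669 · 10.4881/2.9982 = 2.682718
a = ȳ − b·x̄ = 28 − 2.682718·7.028571 = 9.144329
ŷ(10.9) = a + b·10.9 = 9.144329 + 2.682718·10.9 = 38.385951

38.386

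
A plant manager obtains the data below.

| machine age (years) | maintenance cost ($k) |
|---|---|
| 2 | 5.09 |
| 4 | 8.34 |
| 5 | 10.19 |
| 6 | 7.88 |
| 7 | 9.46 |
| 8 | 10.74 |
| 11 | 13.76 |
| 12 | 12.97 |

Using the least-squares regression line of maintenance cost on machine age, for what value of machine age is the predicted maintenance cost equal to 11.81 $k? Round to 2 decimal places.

n = 8, Σx = 55, Σy = 78.43, Σxy = 600.91, Σx² = 459
Sxx = Σx² − (Σx)²/n = 459 − 378.125 = 80.875
Sxy = Σxy − (Σx)(Σy)/n = 600.91 − 539.20625 = 61.70375
b = Sxy/Sxx = 61.70375/80.875 = 0.762952
a = ȳ − b·x̄ = 9.80375 − 0.762952·6.875 = 4.558454
Set a + b·x = 11.81: x = (11.81 − 4.558454) / 0.762952 = 9.504588

9.50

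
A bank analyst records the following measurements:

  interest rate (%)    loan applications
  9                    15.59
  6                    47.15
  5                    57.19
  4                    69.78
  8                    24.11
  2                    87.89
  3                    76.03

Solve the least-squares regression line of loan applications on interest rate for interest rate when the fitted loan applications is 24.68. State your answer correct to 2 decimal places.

8.09

n = 7, Σx = 37, Σy = 377.74, Σxy = 1585.03, Σx² = 235
Sxx = Σx² − (Σx)²/n = 235 − 195.571429 = 39.428571
Sxy = Σxy − (Σx)(Σy)/n = 1585.03 − 1996.625714 = -411.595714
b = Sxy/Sxx = -411.595714/39.428571 = -10.439022
a = ȳ − b·x̄ = 53.962857 − (-10.439022)·5.285714 = 109.140543
Set a + b·x = 24.68: x = (24.68 − 109.140543) / (-10.439022) = 8.090849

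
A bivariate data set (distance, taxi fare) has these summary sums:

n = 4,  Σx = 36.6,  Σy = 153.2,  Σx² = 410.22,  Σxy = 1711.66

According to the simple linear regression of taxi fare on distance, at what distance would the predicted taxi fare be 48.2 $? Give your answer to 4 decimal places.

Sxx = Σx² − (Σx)²/n = 410.22 − 334.89 = 75.33
Sxy = Σxy − (Σx)(Σy)/n = 1711.66 − 1401.78 = 309.88
b = Sxy/Sxx = 309.88/75.33 = 4.113633
a = ȳ − b·x̄ = 38.3 − 4.113633·9.15 = 0.660255
Set a + b·x = 48.2: x = (48.2 − 0.660255) / 4.113633 = 11.556632

11.5566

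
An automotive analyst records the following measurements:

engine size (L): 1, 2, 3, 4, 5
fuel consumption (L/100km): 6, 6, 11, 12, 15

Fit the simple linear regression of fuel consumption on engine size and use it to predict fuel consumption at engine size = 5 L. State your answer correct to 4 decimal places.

14.8000

n = 5, Σx = 15, Σy = 50, Σxy = 174, Σx² = 55
Sxx = Σx² − (Σx)²/n = 55 − 45 = 10
Sxy = Σxy − (Σx)(Σy)/n = 174 − 150 = 24
b = Sxy/Sxx = 24/10 = 2.4
a = ȳ − b·x̄ = 10 − 2.4·3 = 2.8
ŷ(5) = a + b·5 = 2.8 + 2.4·5 = 14.8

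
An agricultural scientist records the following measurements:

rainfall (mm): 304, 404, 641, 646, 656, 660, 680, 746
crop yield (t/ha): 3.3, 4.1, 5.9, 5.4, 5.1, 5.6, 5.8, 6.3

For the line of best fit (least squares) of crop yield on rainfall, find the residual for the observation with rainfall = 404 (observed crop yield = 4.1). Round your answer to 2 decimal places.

n = 8, Σx = 4737, Σy = 41.5, Σxy = 25615.3, Σx² = 2968681
Sxx = Σx² − (Σx)²/n = 2968681 − 2804896.125 = 163784.875
Sxy = Σxy − (Σx)(Σy)/n = 25615.3 − 24573.1875 = 1042.1125
b = Sxy/Sxx = 1042.1125/163784.875 = 0.006363
a = ȳ − b·x̄ = 5.1875 − 0.006363·592.125 = 1.419992
ŷ(404) = 1.419992 + 0.006363·404 = 3.990519
residual = y − ŷ = 4.1 − 3.990519 = 0.109481

0.11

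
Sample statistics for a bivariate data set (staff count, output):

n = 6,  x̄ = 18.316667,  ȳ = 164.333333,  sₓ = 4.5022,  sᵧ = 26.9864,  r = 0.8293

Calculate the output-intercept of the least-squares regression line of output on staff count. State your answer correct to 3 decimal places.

73.284

b = r · sᵧ/sₓ = 0.8293 · 26.9864/4.5022 = 4.970863
a = ȳ − b·x̄ = 164.333333 − 4.970863·18.316667 = 73.283682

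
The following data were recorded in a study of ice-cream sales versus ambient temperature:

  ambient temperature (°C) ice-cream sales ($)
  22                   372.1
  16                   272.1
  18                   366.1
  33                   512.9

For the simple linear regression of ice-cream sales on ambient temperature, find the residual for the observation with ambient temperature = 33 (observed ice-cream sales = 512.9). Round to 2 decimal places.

n = 4, Σx = 89, Σy = 1523.2, Σxy = 36055.3, Σx² = 2153
Sxx = Σx² − (Σx)²/n = 2153 − 1980.25 = 172.75
Sxy = Σxy − (Σx)(Σy)/n = 36055.3 − 33891.2 = 2164.1
b = Sxy/Sxx = 2164.1/172.75 = 12.527352
a = ȳ − b·x̄ = 380.8 − 12.527352·22.25 = 102.066425
ŷ(33) = 102.066425 + 12.527352·33 = 515.469030
residual = y − ŷ = 512.9 − 515.469030 = -2.569030

-2.57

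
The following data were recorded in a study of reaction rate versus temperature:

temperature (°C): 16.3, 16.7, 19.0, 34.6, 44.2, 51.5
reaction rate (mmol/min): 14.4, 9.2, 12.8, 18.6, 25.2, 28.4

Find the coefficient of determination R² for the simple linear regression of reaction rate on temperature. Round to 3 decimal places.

n = 6, Σx = 182.3, Σy = 108.6, Σxy = 3851.56, Σx² = 6708.63, Σy² = 2243.4
Sxx = Σx² − (Σx)²/n = 6708.63 − 5538.881667 = 1169.748333
Sxy = Σxy − (Σx)(Σy)/n = 3851.56 − 3299.63 = 551.93
Syy = Σy² − (Σy)²/n = 2243.4 − 1965.66 = 277.74
R² = Sxy²/(Sxx·Syy) = (551.93)²/(1169.748333·277.74) = 0.937642

0.938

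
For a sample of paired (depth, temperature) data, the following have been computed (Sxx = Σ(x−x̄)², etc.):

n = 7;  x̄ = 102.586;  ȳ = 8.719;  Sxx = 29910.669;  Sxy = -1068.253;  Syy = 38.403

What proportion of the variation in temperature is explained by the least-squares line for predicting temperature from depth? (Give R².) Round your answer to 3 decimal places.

0.993

R² = Sxy²/(Sxx·Syy) = (-1068.253)²/(29910.669·38.403) = 0.993475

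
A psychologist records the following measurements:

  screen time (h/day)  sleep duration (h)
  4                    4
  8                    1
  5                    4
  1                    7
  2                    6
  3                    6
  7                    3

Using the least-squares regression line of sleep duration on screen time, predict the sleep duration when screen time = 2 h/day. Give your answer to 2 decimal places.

n = 7, Σx = 30, Σy = 31, Σxy = 102, Σx² = 168
Sxx = Σx² − (Σx)²/n = 168 − 128.571429 = 39.428571
Sxy = Σxy − (Σx)(Σy)/n = 102 − 132.857143 = -30.857143
b = Sxy/Sxx = -30.857143/39.428571 = -0.782609
a = ȳ − b·x̄ = 4.428571 − (-0.782609)·4.285714 = 7.782609
ŷ(2) = a + b·2 = 7.782609 + (-0.782609)·2 = 6.217391

6.22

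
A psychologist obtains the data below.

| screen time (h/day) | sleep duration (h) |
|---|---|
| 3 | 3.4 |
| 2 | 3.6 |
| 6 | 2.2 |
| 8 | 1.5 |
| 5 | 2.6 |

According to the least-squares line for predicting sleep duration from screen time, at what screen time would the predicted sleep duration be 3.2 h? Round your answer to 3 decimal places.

3.306

n = 5, Σx = 24, Σy = 13.3, Σxy = 55.6, Σx² = 138
Sxx = Σx² − (Σx)²/n = 138 − 115.2 = 22.8
Sxy = Σxy − (Σx)(Σy)/n = 55.6 − 63.84 = -8.24
b = Sxy/Sxx = -8.24/22.8 = -0.361404
a = ȳ − b·x̄ = 2.66 − (-0.361404)·4.8 = 4.394737
Set a + b·x = 3.2: x = (3.2 − 4.394737) / (-0.361404) = 3.305825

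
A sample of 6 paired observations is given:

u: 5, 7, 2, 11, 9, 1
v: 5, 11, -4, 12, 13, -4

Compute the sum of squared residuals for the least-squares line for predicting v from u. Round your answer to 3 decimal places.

30.165

n = 6, Σx = 35, Σy = 33, Σxy = 339, Σx² = 281, Σy² = 491
Sxx = Σx² − (Σx)²/n = 281 − 204.166667 = 76.833333
Sxy = Σxy − (Σx)(Σy)/n = 339 − 192.5 = 146.5
Syy = Σy² − (Σy)²/n = 491 − 181.5 = 309.5
b = Sxy/Sxx = 146.5/76.833333 = 1.906725
SSE = Syy − b·Sxy = 309.5 − 1.906725·146.5 = 30.164859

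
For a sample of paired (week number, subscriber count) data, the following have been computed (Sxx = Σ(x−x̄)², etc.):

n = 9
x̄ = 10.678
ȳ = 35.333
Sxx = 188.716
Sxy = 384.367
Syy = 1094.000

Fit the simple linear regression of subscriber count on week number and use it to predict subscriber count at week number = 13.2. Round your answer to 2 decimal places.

40.47

b = Sxy/Sxx = 384.367/188.716 = 2.036748
a = ȳ − b·x̄ = 35.333 − 2.036748·10.678 = 13.584601
ŷ(13.2) = a + b·13.2 = 13.584601 + 2.036748·13.2 = 40.469679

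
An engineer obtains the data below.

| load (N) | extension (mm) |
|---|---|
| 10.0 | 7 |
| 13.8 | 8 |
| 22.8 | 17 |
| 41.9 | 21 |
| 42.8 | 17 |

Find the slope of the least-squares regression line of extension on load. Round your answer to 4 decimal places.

n = 5, Σx = 131.3, Σy = 70, Σxy = 2175.5, Σx² = 4397.73
Sxx = Σx² − (Σx)²/n = 4397.73 − 3447.938 = 949.792
Sxy = Σxy − (Σx)(Σy)/n = 2175.5 − 1838.2 = 337.3
b = Sxy/Sxx = 337.3/949.792 = 0.355130

0.3551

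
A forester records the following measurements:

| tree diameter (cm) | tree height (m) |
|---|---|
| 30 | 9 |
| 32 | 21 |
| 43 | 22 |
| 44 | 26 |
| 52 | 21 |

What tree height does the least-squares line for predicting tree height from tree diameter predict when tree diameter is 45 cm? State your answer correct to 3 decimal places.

n = 5, Σx = 201, Σy = 99, Σxy = 4124, Σx² = 8413
Sxx = Σx² − (Σx)²/n = 8413 − 8080.2 = 332.8
Sxy = Σxy − (Σx)(Σy)/n = 4124 − 3979.8 = 144.2
b = Sxy/Sxx = 144.2/332.8 = 0.433293
a = ȳ − b·x̄ = 19.8 − 0.433293·40.2 = 2.381611
ŷ(45) = a + b·45 = 2.381611 + 0.433293·45 = 21.879808

21.880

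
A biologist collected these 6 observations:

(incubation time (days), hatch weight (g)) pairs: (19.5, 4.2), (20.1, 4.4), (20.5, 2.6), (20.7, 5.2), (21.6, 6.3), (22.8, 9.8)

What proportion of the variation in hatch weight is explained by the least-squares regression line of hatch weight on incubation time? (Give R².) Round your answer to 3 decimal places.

n = 6, Σx = 125.2, Σy = 32.5, Σxy = 690.8, Σx² = 2619.4, Σy² = 206.53
Sxx = Σx² − (Σx)²/n = 2619.4 − 2612.506667 = 6.893333
Sxy = Σxy − (Σx)(Σy)/n = 690.8 − 678.166667 = 12.633333
Syy = Σy² − (Σy)²/n = 206.53 − 176.041667 = 30.488333
R² = Sxy²/(Sxx·Syy) = (12.633333)²/(6.893333·30.488333) = 0.759404

0.759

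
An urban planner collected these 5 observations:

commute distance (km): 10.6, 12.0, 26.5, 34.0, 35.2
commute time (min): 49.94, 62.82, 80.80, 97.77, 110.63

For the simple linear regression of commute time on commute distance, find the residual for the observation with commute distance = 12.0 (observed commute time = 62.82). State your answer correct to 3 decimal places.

6.232

n = 5, Σx = 118.3, Σy = 401.96, Σxy = 10642.76, Σx² = 3353.65
Sxx = Σx² − (Σx)²/n = 3353.65 − 2798.978 = 554.672
Sxy = Σxy − (Σx)(Σy)/n = 10642.76 − 9510.3736 = 1132.3864
b = Sxy/Sxx = 1132.3864/554.672 = 2.041542
a = ȳ − b·x̄ = 80.392 − 2.041542·23.66 = 32.089107
ŷ(12.0) = 32.089107 + 2.041542·12 = 56.587616
residual = y − ŷ = 62.82 − 56.587616 = 6.232384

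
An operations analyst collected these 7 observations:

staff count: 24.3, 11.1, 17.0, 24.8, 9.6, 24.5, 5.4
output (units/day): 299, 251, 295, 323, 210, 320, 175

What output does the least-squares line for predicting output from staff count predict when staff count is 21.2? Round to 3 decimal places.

n = 7, Σx = 116.7, Σy = 1873, Σxy = 33878.2, Σx² = 2339.31
Sxx = Σx² − (Σx)²/n = 2339.31 − 1945.555714 = 393.754286
Sxy = Σxy − (Σx)(Σy)/n = 33878.2 − 31225.585714 = 2652.614286
b = Sxy/Sxx = 2652.614286/393.754286 = 6.736725
a = ȳ − b·x̄ = 267.571429 − 6.736725·16.671429 = 155.260601
ŷ(21.2) = a + b·21.2 = 155.260601 + 6.736725·21.2 = 298.079168

298.079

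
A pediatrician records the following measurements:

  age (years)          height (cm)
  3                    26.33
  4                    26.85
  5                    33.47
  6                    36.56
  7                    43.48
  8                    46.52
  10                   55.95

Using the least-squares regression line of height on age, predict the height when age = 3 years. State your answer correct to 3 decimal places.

n = 7, Σx = 43, Σy = 269.16, Σxy = 1809.12, Σx² = 299
Sxx = Σx² − (Σx)²/n = 299 − 264.142857 = 34.857143
Sxy = Σxy − (Σx)(Σy)/n = 1809.12 − 1653.411429 = 155.708571
b = Sxy/Sxx = 155.708571/34.857143 = 4.467049
a = ȳ − b·x̄ = 38.451429 − 4.467049·6.142857 = 11.010984
ŷ(3) = a + b·3 = 11.010984 + 4.467049·3 = 24.412131

24.412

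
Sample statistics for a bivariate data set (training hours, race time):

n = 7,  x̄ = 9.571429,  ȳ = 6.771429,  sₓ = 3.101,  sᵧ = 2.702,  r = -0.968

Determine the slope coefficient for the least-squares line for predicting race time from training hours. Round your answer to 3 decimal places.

-0.843

b = r · sᵧ/sₓ = -0.968 · 2.702/3.101 = -0.843449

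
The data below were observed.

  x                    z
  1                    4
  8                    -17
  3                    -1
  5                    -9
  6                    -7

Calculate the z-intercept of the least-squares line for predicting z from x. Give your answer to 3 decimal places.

n = 5, Σx = 23, Σy = -30, Σxy = -222, Σx² = 135
Sxx = Σx² − (Σx)²/n = 135 − 105.8 = 29.2
Sxy = Σxy − (Σx)(Σy)/n = -222 − (-138) = -84
b = Sxy/Sxx = -84/29.2 = -2.876712
a = ȳ − b·x̄ = -6 − (-2.876712)·4.6 = 7.232877

7.233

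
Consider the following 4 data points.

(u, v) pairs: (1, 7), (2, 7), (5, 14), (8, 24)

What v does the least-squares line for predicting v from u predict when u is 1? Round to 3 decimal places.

n = 4, Σx = 16, Σy = 52, Σxy = 283, Σx² = 94
Sxx = Σx² − (Σx)²/n = 94 − 64 = 30
Sxy = Σxy − (Σx)(Σy)/n = 283 − 208 = 75
b = Sxy/Sxx = 75/30 = 2.5
a = ȳ − b·x̄ = 13 − 2.5·4 = 3
ŷ(1) = a + b·1 = 3 + 2.5·1 = 5.5

5.500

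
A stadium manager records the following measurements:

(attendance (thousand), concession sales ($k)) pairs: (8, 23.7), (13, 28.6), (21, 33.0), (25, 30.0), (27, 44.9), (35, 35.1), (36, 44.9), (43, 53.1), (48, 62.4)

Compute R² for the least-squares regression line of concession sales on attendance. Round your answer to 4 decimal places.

n = 9, Σx = 256, Σy = 355.7, Σxy = 11340.1, Σx² = 8702, Σy² = 15346.05
Sxx = Σx² − (Σx)²/n = 8702 − 7281.777778 = 1420.222222
Sxy = Σxy − (Σx)(Σy)/n = 11340.1 − 10117.688889 = 1222.411111
Syy = Σy² − (Σy)²/n = 15346.05 − 14058.054444 = 1287.995556
R² = Sxy²/(Sxx·Syy) = (1222.411111)²/(1420.222222·1287.995556) = 0.816891

0.8169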